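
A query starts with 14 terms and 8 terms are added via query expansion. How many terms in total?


Original terms: 14
Expansion terms: 8
Total = 14 + 8 = 22

22


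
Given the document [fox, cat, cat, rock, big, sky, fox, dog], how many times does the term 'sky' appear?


Document has 8 words
Scanning for 'sky':
Found at positions: [5]
Count = 1

1


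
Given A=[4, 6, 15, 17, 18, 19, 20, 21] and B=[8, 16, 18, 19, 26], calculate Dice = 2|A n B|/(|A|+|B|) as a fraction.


A intersect B = [18, 19]
|A intersect B| = 2
|A| = 8, |B| = 5
Dice = 2*2 / (8+5)
= 4 / 13 = 4/13

4/13


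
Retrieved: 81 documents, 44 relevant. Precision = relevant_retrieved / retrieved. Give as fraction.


Precision = relevant_retrieved / total_retrieved
= 44 / 81
= 44 / (44 + 37)
= 44/81

44/81


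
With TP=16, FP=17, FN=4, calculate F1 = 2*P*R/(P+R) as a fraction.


F1 = 2 * P * R / (P + R)
P = TP/(TP+FP) = 16/33 = 16/33
R = TP/(TP+FN) = 16/20 = 4/5
2 * P * R = 2 * 16/33 * 4/5 = 128/165
P + R = 16/33 + 4/5 = 212/165
F1 = 128/165 / 212/165 = 32/53

32/53


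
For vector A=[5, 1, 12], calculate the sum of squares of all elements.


|A|^2 = sum of squared components
A[0]^2 = 5^2 = 25
A[1]^2 = 1^2 = 1
A[2]^2 = 12^2 = 144
Sum = 25 + 1 + 144 = 170

170


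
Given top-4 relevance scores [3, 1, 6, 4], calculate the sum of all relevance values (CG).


Cumulative Gain = sum of relevance scores
Position 1: rel=3, running sum=3
Position 2: rel=1, running sum=4
Position 3: rel=6, running sum=10
Position 4: rel=4, running sum=14
CG = 14

14


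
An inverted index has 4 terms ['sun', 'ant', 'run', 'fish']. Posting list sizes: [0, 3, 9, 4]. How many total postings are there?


Summing posting list sizes:
'sun': 0 postings
'ant': 3 postings
'run': 9 postings
'fish': 4 postings
Total = 0 + 3 + 9 + 4 = 16

16


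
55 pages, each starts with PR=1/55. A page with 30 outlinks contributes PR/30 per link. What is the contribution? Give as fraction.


Initial PR = 1/55 = 1/55
Outlinks = 30
Contribution per link = PR / outlinks
= 1/55 / 30
= 1/1650

1/1650


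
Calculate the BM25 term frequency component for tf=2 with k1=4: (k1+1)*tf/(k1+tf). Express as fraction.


BM25 TF component = (k1+1)*tf / (k1+tf)
k1 = 4, tf = 2
Numerator = (4+1)*2 = 10
Denominator = 4 + 2 = 6
= 10/6 = 5/3

5/3


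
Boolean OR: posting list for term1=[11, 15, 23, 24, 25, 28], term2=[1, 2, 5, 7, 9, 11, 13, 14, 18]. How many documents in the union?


Boolean OR: find union of posting lists
term1 docs: [11, 15, 23, 24, 25, 28]
term2 docs: [1, 2, 5, 7, 9, 11, 13, 14, 18]
Union: [1, 2, 5, 7, 9, 11, 13, 14, 15, 18, 23, 24, 25, 28]
|union| = 14

14


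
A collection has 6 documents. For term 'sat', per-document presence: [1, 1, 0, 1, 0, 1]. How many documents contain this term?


Checking each document for 'sat':
Doc 1: present
Doc 2: present
Doc 3: absent
Doc 4: present
Doc 5: absent
Doc 6: present
df = sum of presences = 1 + 1 + 0 + 1 + 0 + 1 = 4

4


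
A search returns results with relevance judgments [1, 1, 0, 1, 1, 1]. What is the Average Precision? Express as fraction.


Computing P@k for each relevant position:
Position 1: relevant, P@1 = 1/1 = 1
Position 2: relevant, P@2 = 2/2 = 1
Position 3: not relevant
Position 4: relevant, P@4 = 3/4 = 3/4
Position 5: relevant, P@5 = 4/5 = 4/5
Position 6: relevant, P@6 = 5/6 = 5/6
Sum of P@k = 1 + 1 + 3/4 + 4/5 + 5/6 = 263/60
AP = 263/60 / 5 = 263/300

263/300


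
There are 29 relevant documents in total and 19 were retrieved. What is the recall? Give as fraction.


Recall = retrieved_relevant / total_relevant
= 19 / 29
= 19 / (19 + 10)
= 19/29

19/29


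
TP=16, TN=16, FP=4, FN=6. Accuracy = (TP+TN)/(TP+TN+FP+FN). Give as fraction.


Accuracy = (TP + TN) / (TP + TN + FP + FN)
TP + TN = 16 + 16 = 32
Total = 16 + 16 + 4 + 6 = 42
Accuracy = 32 / 42 = 16/21

16/21


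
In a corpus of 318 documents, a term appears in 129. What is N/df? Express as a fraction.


IDF ratio = N / df
= 318 / 129
= 106/43

106/43


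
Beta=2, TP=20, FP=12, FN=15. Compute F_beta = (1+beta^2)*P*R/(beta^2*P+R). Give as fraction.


P = TP/(TP+FP) = 20/32 = 5/8
R = TP/(TP+FN) = 20/35 = 4/7
beta^2 = 2^2 = 4
(1 + beta^2) = 5
Numerator = (1+beta^2)*P*R = 25/14
Denominator = beta^2*P + R = 5/2 + 4/7 = 43/14
F_beta = 25/43

25/43


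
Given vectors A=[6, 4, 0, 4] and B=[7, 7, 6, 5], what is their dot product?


Dot product = sum of element-wise products
A[0]*B[0] = 6*7 = 42
A[1]*B[1] = 4*7 = 28
A[2]*B[2] = 0*6 = 0
A[3]*B[3] = 4*5 = 20
Sum = 42 + 28 + 0 + 20 = 90

90


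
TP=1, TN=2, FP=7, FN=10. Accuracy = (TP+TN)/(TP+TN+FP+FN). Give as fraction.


Accuracy = (TP + TN) / (TP + TN + FP + FN)
TP + TN = 1 + 2 = 3
Total = 1 + 2 + 7 + 10 = 20
Accuracy = 3 / 20 = 3/20

3/20


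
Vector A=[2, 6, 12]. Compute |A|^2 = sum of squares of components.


|A|^2 = sum of squared components
A[0]^2 = 2^2 = 4
A[1]^2 = 6^2 = 36
A[2]^2 = 12^2 = 144
Sum = 4 + 36 + 144 = 184

184


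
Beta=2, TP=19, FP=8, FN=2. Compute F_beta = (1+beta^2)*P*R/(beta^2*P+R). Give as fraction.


P = TP/(TP+FP) = 19/27 = 19/27
R = TP/(TP+FN) = 19/21 = 19/21
beta^2 = 2^2 = 4
(1 + beta^2) = 5
Numerator = (1+beta^2)*P*R = 1805/567
Denominator = beta^2*P + R = 76/27 + 19/21 = 703/189
F_beta = 95/111

95/111


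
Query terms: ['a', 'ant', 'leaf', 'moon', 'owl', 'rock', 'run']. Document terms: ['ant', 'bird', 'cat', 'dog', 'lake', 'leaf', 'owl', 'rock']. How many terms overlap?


Query terms: ['a', 'ant', 'leaf', 'moon', 'owl', 'rock', 'run']
Document terms: ['ant', 'bird', 'cat', 'dog', 'lake', 'leaf', 'owl', 'rock']
Common terms: ['ant', 'leaf', 'owl', 'rock']
Overlap count = 4

4


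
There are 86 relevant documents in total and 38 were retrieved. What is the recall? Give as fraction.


Recall = retrieved_relevant / total_relevant
= 38 / 86
= 38 / (38 + 48)
= 19/43

19/43


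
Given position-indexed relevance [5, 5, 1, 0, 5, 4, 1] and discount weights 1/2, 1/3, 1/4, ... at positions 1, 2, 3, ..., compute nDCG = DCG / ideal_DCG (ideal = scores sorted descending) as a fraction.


Position discount weights w_i = 1/(i+1) for i=1..7:
Weights = [1/2, 1/3, 1/4, 1/5, 1/6, 1/7, 1/8]
Actual relevance: [5, 5, 1, 0, 5, 4, 1]
DCG = 5/2 + 5/3 + 1/4 + 0/5 + 5/6 + 4/7 + 1/8 = 333/56
Ideal relevance (sorted desc): [5, 5, 5, 4, 1, 1, 0]
Ideal DCG = 5/2 + 5/3 + 5/4 + 4/5 + 1/6 + 1/7 + 0/8 = 2741/420
nDCG = DCG / ideal_DCG = 333/56 / 2741/420 = 4995/5482

4995/5482


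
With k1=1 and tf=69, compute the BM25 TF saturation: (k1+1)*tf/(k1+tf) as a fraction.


BM25 TF component = (k1+1)*tf / (k1+tf)
k1 = 1, tf = 69
Numerator = (1+1)*69 = 138
Denominator = 1 + 69 = 70
= 138/70 = 69/35

69/35


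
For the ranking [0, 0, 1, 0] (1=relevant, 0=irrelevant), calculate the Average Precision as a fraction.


Computing P@k for each relevant position:
Position 1: not relevant
Position 2: not relevant
Position 3: relevant, P@3 = 1/3 = 1/3
Position 4: not relevant
Sum of P@k = 1/3 = 1/3
AP = 1/3 / 1 = 1/3

1/3


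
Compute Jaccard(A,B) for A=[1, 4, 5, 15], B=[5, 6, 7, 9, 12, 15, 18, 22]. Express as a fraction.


A intersect B = [5, 15]
|A intersect B| = 2
A union B = [1, 4, 5, 6, 7, 9, 12, 15, 18, 22]
|A union B| = 10
Jaccard = 2/10 = 1/5

1/5


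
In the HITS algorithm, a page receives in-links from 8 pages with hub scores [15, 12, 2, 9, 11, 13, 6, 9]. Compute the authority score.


Authority = sum of hub scores of in-linkers
In-link 1: hub score = 15
In-link 2: hub score = 12
In-link 3: hub score = 2
In-link 4: hub score = 9
In-link 5: hub score = 11
In-link 6: hub score = 13
In-link 7: hub score = 6
In-link 8: hub score = 9
Authority = 15 + 12 + 2 + 9 + 11 + 13 + 6 + 9 = 77

77


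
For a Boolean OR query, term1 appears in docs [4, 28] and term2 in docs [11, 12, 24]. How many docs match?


Boolean OR: find union of posting lists
term1 docs: [4, 28]
term2 docs: [11, 12, 24]
Union: [4, 11, 12, 24, 28]
|union| = 5

5


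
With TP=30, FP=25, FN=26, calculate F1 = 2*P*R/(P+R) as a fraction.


F1 = 2 * P * R / (P + R)
P = TP/(TP+FP) = 30/55 = 6/11
R = TP/(TP+FN) = 30/56 = 15/28
2 * P * R = 2 * 6/11 * 15/28 = 45/77
P + R = 6/11 + 15/28 = 333/308
F1 = 45/77 / 333/308 = 20/37

20/37


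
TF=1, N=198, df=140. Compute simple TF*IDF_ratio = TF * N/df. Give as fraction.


TF * (N/df)
= 1 * (198/140)
= 1 * 99/70
= 99/70

99/70


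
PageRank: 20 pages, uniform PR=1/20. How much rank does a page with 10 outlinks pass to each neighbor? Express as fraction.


Initial PR = 1/20 = 1/20
Outlinks = 10
Contribution per link = PR / outlinks
= 1/20 / 10
= 1/200

1/200


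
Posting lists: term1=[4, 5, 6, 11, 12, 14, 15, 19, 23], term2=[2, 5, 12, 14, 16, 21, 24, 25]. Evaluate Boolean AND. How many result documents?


Boolean AND: find intersection of posting lists
term1 docs: [4, 5, 6, 11, 12, 14, 15, 19, 23]
term2 docs: [2, 5, 12, 14, 16, 21, 24, 25]
Intersection: [5, 12, 14]
|intersection| = 3

3


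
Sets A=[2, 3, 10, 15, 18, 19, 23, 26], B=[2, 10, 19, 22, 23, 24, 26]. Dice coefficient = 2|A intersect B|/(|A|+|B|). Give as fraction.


A intersect B = [2, 10, 19, 23, 26]
|A intersect B| = 5
|A| = 8, |B| = 7
Dice = 2*5 / (8+7)
= 10 / 15 = 2/3

2/3


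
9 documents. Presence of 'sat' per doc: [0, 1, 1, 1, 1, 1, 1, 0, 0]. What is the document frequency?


Checking each document for 'sat':
Doc 1: absent
Doc 2: present
Doc 3: present
Doc 4: present
Doc 5: present
Doc 6: present
Doc 7: present
Doc 8: absent
Doc 9: absent
df = sum of presences = 0 + 1 + 1 + 1 + 1 + 1 + 1 + 0 + 0 = 6

6


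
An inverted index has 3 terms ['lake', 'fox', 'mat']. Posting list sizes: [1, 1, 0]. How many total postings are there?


Summing posting list sizes:
'lake': 1 postings
'fox': 1 postings
'mat': 0 postings
Total = 1 + 1 + 0 = 2

2


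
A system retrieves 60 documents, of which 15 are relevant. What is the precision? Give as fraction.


Precision = relevant_retrieved / total_retrieved
= 15 / 60
= 15 / (15 + 45)
= 1/4

1/4


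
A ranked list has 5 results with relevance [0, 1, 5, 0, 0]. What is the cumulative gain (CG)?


Cumulative Gain = sum of relevance scores
Position 1: rel=0, running sum=0
Position 2: rel=1, running sum=1
Position 3: rel=5, running sum=6
Position 4: rel=0, running sum=6
Position 5: rel=0, running sum=6
CG = 6

6


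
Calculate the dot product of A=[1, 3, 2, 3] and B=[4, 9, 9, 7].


Dot product = sum of element-wise products
A[0]*B[0] = 1*4 = 4
A[1]*B[1] = 3*9 = 27
A[2]*B[2] = 2*9 = 18
A[3]*B[3] = 3*7 = 21
Sum = 4 + 27 + 18 + 21 = 70

70


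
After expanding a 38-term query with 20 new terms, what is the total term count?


Original terms: 38
Expansion terms: 20
Total = 38 + 20 = 58

58


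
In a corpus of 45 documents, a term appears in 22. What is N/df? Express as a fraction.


IDF ratio = N / df
= 45 / 22
= 45/22

45/22


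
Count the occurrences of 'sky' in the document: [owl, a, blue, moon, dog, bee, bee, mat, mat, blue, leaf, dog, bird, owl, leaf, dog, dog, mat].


Document has 18 words
Scanning for 'sky':
Term not found in document
Count = 0

0


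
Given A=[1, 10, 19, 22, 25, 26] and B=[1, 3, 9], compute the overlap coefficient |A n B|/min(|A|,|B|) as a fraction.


A intersect B = [1]
|A intersect B| = 1
min(|A|, |B|) = min(6, 3) = 3
Overlap = 1 / 3 = 1/3

1/3


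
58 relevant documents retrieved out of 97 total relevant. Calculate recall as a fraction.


Recall = retrieved_relevant / total_relevant
= 58 / 97
= 58 / (58 + 39)
= 58/97

58/97


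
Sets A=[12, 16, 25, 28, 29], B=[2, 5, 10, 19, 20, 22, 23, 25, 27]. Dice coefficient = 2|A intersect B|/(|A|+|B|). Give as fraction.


A intersect B = [25]
|A intersect B| = 1
|A| = 5, |B| = 9
Dice = 2*1 / (5+9)
= 2 / 14 = 1/7

1/7


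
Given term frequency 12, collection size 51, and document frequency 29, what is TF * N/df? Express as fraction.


TF * (N/df)
= 12 * (51/29)
= 12 * 51/29
= 612/29

612/29


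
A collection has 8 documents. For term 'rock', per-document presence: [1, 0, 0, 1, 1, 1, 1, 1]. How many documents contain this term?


Checking each document for 'rock':
Doc 1: present
Doc 2: absent
Doc 3: absent
Doc 4: present
Doc 5: present
Doc 6: present
Doc 7: present
Doc 8: present
df = sum of presences = 1 + 0 + 0 + 1 + 1 + 1 + 1 + 1 = 6

6


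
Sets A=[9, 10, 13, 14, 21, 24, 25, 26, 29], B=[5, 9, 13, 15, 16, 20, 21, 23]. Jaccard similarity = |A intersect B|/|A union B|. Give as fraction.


A intersect B = [9, 13, 21]
|A intersect B| = 3
A union B = [5, 9, 10, 13, 14, 15, 16, 20, 21, 23, 24, 25, 26, 29]
|A union B| = 14
Jaccard = 3/14 = 3/14

3/14


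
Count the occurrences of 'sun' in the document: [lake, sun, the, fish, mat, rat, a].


Document has 7 words
Scanning for 'sun':
Found at positions: [1]
Count = 1

1


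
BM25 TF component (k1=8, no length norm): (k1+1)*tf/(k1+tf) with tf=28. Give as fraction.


BM25 TF component = (k1+1)*tf / (k1+tf)
k1 = 8, tf = 28
Numerator = (8+1)*28 = 252
Denominator = 8 + 28 = 36
= 252/36 = 7

7


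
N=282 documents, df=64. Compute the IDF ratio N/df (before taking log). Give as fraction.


IDF ratio = N / df
= 282 / 64
= 141/32

141/32


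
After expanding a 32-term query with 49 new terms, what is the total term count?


Original terms: 32
Expansion terms: 49
Total = 32 + 49 = 81

81


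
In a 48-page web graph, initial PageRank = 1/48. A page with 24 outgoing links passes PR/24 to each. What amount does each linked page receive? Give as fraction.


Initial PR = 1/48 = 1/48
Outlinks = 24
Contribution per link = PR / outlinks
= 1/48 / 24
= 1/1152

1/1152


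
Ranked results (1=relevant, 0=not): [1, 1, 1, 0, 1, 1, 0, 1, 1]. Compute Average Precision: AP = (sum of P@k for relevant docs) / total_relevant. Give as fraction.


Computing P@k for each relevant position:
Position 1: relevant, P@1 = 1/1 = 1
Position 2: relevant, P@2 = 2/2 = 1
Position 3: relevant, P@3 = 3/3 = 1
Position 4: not relevant
Position 5: relevant, P@5 = 4/5 = 4/5
Position 6: relevant, P@6 = 5/6 = 5/6
Position 7: not relevant
Position 8: relevant, P@8 = 6/8 = 3/4
Position 9: relevant, P@9 = 7/9 = 7/9
Sum of P@k = 1 + 1 + 1 + 4/5 + 5/6 + 3/4 + 7/9 = 1109/180
AP = 1109/180 / 7 = 1109/1260

1109/1260


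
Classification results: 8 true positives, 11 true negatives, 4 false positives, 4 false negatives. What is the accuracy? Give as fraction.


Accuracy = (TP + TN) / (TP + TN + FP + FN)
TP + TN = 8 + 11 = 19
Total = 8 + 11 + 4 + 4 = 27
Accuracy = 19 / 27 = 19/27

19/27


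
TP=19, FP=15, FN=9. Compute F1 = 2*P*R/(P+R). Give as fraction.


F1 = 2 * P * R / (P + R)
P = TP/(TP+FP) = 19/34 = 19/34
R = TP/(TP+FN) = 19/28 = 19/28
2 * P * R = 2 * 19/34 * 19/28 = 361/476
P + R = 19/34 + 19/28 = 589/476
F1 = 361/476 / 589/476 = 19/31

19/31


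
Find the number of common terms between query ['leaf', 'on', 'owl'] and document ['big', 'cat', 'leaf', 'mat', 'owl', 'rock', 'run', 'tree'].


Query terms: ['leaf', 'on', 'owl']
Document terms: ['big', 'cat', 'leaf', 'mat', 'owl', 'rock', 'run', 'tree']
Common terms: ['leaf', 'owl']
Overlap count = 2

2


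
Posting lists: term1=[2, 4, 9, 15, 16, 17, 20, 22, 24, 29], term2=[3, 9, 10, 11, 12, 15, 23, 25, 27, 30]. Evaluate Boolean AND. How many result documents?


Boolean AND: find intersection of posting lists
term1 docs: [2, 4, 9, 15, 16, 17, 20, 22, 24, 29]
term2 docs: [3, 9, 10, 11, 12, 15, 23, 25, 27, 30]
Intersection: [9, 15]
|intersection| = 2

2


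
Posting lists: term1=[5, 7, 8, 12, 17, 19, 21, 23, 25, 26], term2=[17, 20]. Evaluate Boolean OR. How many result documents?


Boolean OR: find union of posting lists
term1 docs: [5, 7, 8, 12, 17, 19, 21, 23, 25, 26]
term2 docs: [17, 20]
Union: [5, 7, 8, 12, 17, 19, 20, 21, 23, 25, 26]
|union| = 11

11


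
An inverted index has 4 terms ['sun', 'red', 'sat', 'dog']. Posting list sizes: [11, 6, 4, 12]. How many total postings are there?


Summing posting list sizes:
'sun': 11 postings
'red': 6 postings
'sat': 4 postings
'dog': 12 postings
Total = 11 + 6 + 4 + 12 = 33

33


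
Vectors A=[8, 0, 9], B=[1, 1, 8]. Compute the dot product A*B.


Dot product = sum of element-wise products
A[0]*B[0] = 8*1 = 8
A[1]*B[1] = 0*1 = 0
A[2]*B[2] = 9*8 = 72
Sum = 8 + 0 + 72 = 80

80


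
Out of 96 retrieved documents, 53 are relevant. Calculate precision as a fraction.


Precision = relevant_retrieved / total_retrieved
= 53 / 96
= 53 / (53 + 43)
= 53/96

53/96


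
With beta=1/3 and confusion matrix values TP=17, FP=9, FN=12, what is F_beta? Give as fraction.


P = TP/(TP+FP) = 17/26 = 17/26
R = TP/(TP+FN) = 17/29 = 17/29
beta^2 = 1/3^2 = 1/9
(1 + beta^2) = 10/9
Numerator = (1+beta^2)*P*R = 1445/3393
Denominator = beta^2*P + R = 17/234 + 17/29 = 4471/6786
F_beta = 170/263

170/263


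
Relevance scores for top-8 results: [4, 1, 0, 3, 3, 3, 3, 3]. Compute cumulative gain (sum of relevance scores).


Cumulative Gain = sum of relevance scores
Position 1: rel=4, running sum=4
Position 2: rel=1, running sum=5
Position 3: rel=0, running sum=5
Position 4: rel=3, running sum=8
Position 5: rel=3, running sum=11
Position 6: rel=3, running sum=14
Position 7: rel=3, running sum=17
Position 8: rel=3, running sum=20
CG = 20

20


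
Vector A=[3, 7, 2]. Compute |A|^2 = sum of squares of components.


|A|^2 = sum of squared components
A[0]^2 = 3^2 = 9
A[1]^2 = 7^2 = 49
A[2]^2 = 2^2 = 4
Sum = 9 + 49 + 4 = 62

62


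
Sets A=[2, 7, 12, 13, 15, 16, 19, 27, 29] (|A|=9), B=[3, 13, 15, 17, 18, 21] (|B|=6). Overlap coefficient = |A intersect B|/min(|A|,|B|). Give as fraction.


A intersect B = [13, 15]
|A intersect B| = 2
min(|A|, |B|) = min(9, 6) = 6
Overlap = 2 / 6 = 1/3

1/3


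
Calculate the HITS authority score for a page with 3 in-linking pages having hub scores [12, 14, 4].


Authority = sum of hub scores of in-linkers
In-link 1: hub score = 12
In-link 2: hub score = 14
In-link 3: hub score = 4
Authority = 12 + 14 + 4 = 30

30


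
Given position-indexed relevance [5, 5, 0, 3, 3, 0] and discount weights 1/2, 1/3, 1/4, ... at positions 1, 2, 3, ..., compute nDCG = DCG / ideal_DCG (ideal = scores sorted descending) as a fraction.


Position discount weights w_i = 1/(i+1) for i=1..6:
Weights = [1/2, 1/3, 1/4, 1/5, 1/6, 1/7]
Actual relevance: [5, 5, 0, 3, 3, 0]
DCG = 5/2 + 5/3 + 0/4 + 3/5 + 3/6 + 0/7 = 79/15
Ideal relevance (sorted desc): [5, 5, 3, 3, 0, 0]
Ideal DCG = 5/2 + 5/3 + 3/4 + 3/5 + 0/6 + 0/7 = 331/60
nDCG = DCG / ideal_DCG = 79/15 / 331/60 = 316/331

316/331


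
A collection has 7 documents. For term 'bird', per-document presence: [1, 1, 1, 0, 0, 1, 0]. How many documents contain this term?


Checking each document for 'bird':
Doc 1: present
Doc 2: present
Doc 3: present
Doc 4: absent
Doc 5: absent
Doc 6: present
Doc 7: absent
df = sum of presences = 1 + 1 + 1 + 0 + 0 + 1 + 0 = 4

4


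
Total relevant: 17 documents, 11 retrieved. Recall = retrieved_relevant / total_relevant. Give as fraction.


Recall = retrieved_relevant / total_relevant
= 11 / 17
= 11 / (11 + 6)
= 11/17

11/17


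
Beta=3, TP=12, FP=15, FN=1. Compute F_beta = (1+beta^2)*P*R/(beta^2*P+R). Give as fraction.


P = TP/(TP+FP) = 12/27 = 4/9
R = TP/(TP+FN) = 12/13 = 12/13
beta^2 = 3^2 = 9
(1 + beta^2) = 10
Numerator = (1+beta^2)*P*R = 160/39
Denominator = beta^2*P + R = 4 + 12/13 = 64/13
F_beta = 5/6

5/6


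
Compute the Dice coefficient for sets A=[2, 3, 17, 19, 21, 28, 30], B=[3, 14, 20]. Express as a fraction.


A intersect B = [3]
|A intersect B| = 1
|A| = 7, |B| = 3
Dice = 2*1 / (7+3)
= 2 / 10 = 1/5

1/5


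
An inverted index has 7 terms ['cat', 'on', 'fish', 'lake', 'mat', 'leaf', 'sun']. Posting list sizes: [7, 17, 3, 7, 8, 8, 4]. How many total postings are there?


Summing posting list sizes:
'cat': 7 postings
'on': 17 postings
'fish': 3 postings
'lake': 7 postings
'mat': 8 postings
'leaf': 8 postings
'sun': 4 postings
Total = 7 + 17 + 3 + 7 + 8 + 8 + 4 = 54

54


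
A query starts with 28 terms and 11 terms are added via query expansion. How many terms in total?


Original terms: 28
Expansion terms: 11
Total = 28 + 11 = 39

39


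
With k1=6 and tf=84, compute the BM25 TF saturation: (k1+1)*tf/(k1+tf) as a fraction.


BM25 TF component = (k1+1)*tf / (k1+tf)
k1 = 6, tf = 84
Numerator = (6+1)*84 = 588
Denominator = 6 + 84 = 90
= 588/90 = 98/15

98/15


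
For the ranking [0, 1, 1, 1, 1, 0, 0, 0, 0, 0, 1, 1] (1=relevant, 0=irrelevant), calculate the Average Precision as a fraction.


Computing P@k for each relevant position:
Position 1: not relevant
Position 2: relevant, P@2 = 1/2 = 1/2
Position 3: relevant, P@3 = 2/3 = 2/3
Position 4: relevant, P@4 = 3/4 = 3/4
Position 5: relevant, P@5 = 4/5 = 4/5
Position 6: not relevant
Position 7: not relevant
Position 8: not relevant
Position 9: not relevant
Position 10: not relevant
Position 11: relevant, P@11 = 5/11 = 5/11
Position 12: relevant, P@12 = 6/12 = 1/2
Sum of P@k = 1/2 + 2/3 + 3/4 + 4/5 + 5/11 + 1/2 = 2423/660
AP = 2423/660 / 6 = 2423/3960

2423/3960


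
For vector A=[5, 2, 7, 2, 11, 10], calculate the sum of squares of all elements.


|A|^2 = sum of squared components
A[0]^2 = 5^2 = 25
A[1]^2 = 2^2 = 4
A[2]^2 = 7^2 = 49
A[3]^2 = 2^2 = 4
A[4]^2 = 11^2 = 121
A[5]^2 = 10^2 = 100
Sum = 25 + 4 + 49 + 4 + 121 + 100 = 303

303


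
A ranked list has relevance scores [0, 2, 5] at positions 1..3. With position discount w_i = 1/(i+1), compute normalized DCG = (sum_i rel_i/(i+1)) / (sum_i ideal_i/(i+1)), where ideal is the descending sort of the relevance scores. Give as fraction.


Position discount weights w_i = 1/(i+1) for i=1..3:
Weights = [1/2, 1/3, 1/4]
Actual relevance: [0, 2, 5]
DCG = 0/2 + 2/3 + 5/4 = 23/12
Ideal relevance (sorted desc): [5, 2, 0]
Ideal DCG = 5/2 + 2/3 + 0/4 = 19/6
nDCG = DCG / ideal_DCG = 23/12 / 19/6 = 23/38

23/38


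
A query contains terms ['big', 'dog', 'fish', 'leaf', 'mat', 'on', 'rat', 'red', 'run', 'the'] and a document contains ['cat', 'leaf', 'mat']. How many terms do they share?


Query terms: ['big', 'dog', 'fish', 'leaf', 'mat', 'on', 'rat', 'red', 'run', 'the']
Document terms: ['cat', 'leaf', 'mat']
Common terms: ['leaf', 'mat']
Overlap count = 2

2


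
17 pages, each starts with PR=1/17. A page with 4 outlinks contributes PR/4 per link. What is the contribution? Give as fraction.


Initial PR = 1/17 = 1/17
Outlinks = 4
Contribution per link = PR / outlinks
= 1/17 / 4
= 1/68

1/68


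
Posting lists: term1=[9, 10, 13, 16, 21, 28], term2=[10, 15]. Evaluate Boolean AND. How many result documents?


Boolean AND: find intersection of posting lists
term1 docs: [9, 10, 13, 16, 21, 28]
term2 docs: [10, 15]
Intersection: [10]
|intersection| = 1

1


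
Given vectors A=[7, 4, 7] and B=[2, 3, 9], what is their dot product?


Dot product = sum of element-wise products
A[0]*B[0] = 7*2 = 14
A[1]*B[1] = 4*3 = 12
A[2]*B[2] = 7*9 = 63
Sum = 14 + 12 + 63 = 89

89


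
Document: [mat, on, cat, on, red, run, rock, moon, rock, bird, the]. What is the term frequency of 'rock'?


Document has 11 words
Scanning for 'rock':
Found at positions: [6, 8]
Count = 2

2


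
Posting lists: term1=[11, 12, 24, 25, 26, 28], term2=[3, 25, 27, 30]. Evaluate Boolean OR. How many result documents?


Boolean OR: find union of posting lists
term1 docs: [11, 12, 24, 25, 26, 28]
term2 docs: [3, 25, 27, 30]
Union: [3, 11, 12, 24, 25, 26, 27, 28, 30]
|union| = 9

9


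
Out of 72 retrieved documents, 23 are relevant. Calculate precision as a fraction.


Precision = relevant_retrieved / total_retrieved
= 23 / 72
= 23 / (23 + 49)
= 23/72

23/72


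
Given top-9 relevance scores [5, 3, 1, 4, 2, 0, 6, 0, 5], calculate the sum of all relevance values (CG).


Cumulative Gain = sum of relevance scores
Position 1: rel=5, running sum=5
Position 2: rel=3, running sum=8
Position 3: rel=1, running sum=9
Position 4: rel=4, running sum=13
Position 5: rel=2, running sum=15
Position 6: rel=0, running sum=15
Position 7: rel=6, running sum=21
Position 8: rel=0, running sum=21
Position 9: rel=5, running sum=26
CG = 26

26


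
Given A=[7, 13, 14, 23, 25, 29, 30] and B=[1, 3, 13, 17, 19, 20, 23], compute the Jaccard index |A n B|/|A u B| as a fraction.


A intersect B = [13, 23]
|A intersect B| = 2
A union B = [1, 3, 7, 13, 14, 17, 19, 20, 23, 25, 29, 30]
|A union B| = 12
Jaccard = 2/12 = 1/6

1/6


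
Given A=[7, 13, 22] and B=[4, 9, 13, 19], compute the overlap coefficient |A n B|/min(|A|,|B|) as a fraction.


A intersect B = [13]
|A intersect B| = 1
min(|A|, |B|) = min(3, 4) = 3
Overlap = 1 / 3 = 1/3

1/3


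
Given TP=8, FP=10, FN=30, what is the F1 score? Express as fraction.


F1 = 2 * P * R / (P + R)
P = TP/(TP+FP) = 8/18 = 4/9
R = TP/(TP+FN) = 8/38 = 4/19
2 * P * R = 2 * 4/9 * 4/19 = 32/171
P + R = 4/9 + 4/19 = 112/171
F1 = 32/171 / 112/171 = 2/7

2/7


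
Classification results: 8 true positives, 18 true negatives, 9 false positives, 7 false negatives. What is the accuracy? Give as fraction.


Accuracy = (TP + TN) / (TP + TN + FP + FN)
TP + TN = 8 + 18 = 26
Total = 8 + 18 + 9 + 7 = 42
Accuracy = 26 / 42 = 13/21

13/21


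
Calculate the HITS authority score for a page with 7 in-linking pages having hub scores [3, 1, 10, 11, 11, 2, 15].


Authority = sum of hub scores of in-linkers
In-link 1: hub score = 3
In-link 2: hub score = 1
In-link 3: hub score = 10
In-link 4: hub score = 11
In-link 5: hub score = 11
In-link 6: hub score = 2
In-link 7: hub score = 15
Authority = 3 + 1 + 10 + 11 + 11 + 2 + 15 = 53

53


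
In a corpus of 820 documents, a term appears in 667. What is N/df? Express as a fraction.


IDF ratio = N / df
= 820 / 667
= 820/667

820/667


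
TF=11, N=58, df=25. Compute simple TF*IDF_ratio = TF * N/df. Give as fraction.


TF * (N/df)
= 11 * (58/25)
= 11 * 58/25
= 638/25

638/25


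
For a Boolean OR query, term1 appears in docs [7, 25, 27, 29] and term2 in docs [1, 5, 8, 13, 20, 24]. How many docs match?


Boolean OR: find union of posting lists
term1 docs: [7, 25, 27, 29]
term2 docs: [1, 5, 8, 13, 20, 24]
Union: [1, 5, 7, 8, 13, 20, 24, 25, 27, 29]
|union| = 10

10


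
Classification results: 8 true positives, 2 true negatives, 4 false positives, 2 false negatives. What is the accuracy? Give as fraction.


Accuracy = (TP + TN) / (TP + TN + FP + FN)
TP + TN = 8 + 2 = 10
Total = 8 + 2 + 4 + 2 = 16
Accuracy = 10 / 16 = 5/8

5/8


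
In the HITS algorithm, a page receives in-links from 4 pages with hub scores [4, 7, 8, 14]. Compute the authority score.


Authority = sum of hub scores of in-linkers
In-link 1: hub score = 4
In-link 2: hub score = 7
In-link 3: hub score = 8
In-link 4: hub score = 14
Authority = 4 + 7 + 8 + 14 = 33

33


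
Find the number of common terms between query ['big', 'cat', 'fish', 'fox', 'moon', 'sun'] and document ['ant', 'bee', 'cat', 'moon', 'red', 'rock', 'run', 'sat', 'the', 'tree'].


Query terms: ['big', 'cat', 'fish', 'fox', 'moon', 'sun']
Document terms: ['ant', 'bee', 'cat', 'moon', 'red', 'rock', 'run', 'sat', 'the', 'tree']
Common terms: ['cat', 'moon']
Overlap count = 2

2


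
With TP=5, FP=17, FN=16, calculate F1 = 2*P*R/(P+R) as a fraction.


F1 = 2 * P * R / (P + R)
P = TP/(TP+FP) = 5/22 = 5/22
R = TP/(TP+FN) = 5/21 = 5/21
2 * P * R = 2 * 5/22 * 5/21 = 25/231
P + R = 5/22 + 5/21 = 215/462
F1 = 25/231 / 215/462 = 10/43

10/43


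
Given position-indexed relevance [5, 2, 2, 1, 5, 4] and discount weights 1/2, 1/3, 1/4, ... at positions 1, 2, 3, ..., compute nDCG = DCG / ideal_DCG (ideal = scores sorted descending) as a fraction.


Position discount weights w_i = 1/(i+1) for i=1..6:
Weights = [1/2, 1/3, 1/4, 1/5, 1/6, 1/7]
Actual relevance: [5, 2, 2, 1, 5, 4]
DCG = 5/2 + 2/3 + 2/4 + 1/5 + 5/6 + 4/7 = 369/70
Ideal relevance (sorted desc): [5, 5, 4, 2, 2, 1]
Ideal DCG = 5/2 + 5/3 + 4/4 + 2/5 + 2/6 + 1/7 = 423/70
nDCG = DCG / ideal_DCG = 369/70 / 423/70 = 41/47

41/47


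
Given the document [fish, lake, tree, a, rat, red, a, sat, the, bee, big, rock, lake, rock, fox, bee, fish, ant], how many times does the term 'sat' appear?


Document has 18 words
Scanning for 'sat':
Found at positions: [7]
Count = 1

1


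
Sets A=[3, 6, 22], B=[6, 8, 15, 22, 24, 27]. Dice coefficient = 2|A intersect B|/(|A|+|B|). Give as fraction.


A intersect B = [6, 22]
|A intersect B| = 2
|A| = 3, |B| = 6
Dice = 2*2 / (3+6)
= 4 / 9 = 4/9

4/9


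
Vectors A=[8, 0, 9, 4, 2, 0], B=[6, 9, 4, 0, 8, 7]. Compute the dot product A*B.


Dot product = sum of element-wise products
A[0]*B[0] = 8*6 = 48
A[1]*B[1] = 0*9 = 0
A[2]*B[2] = 9*4 = 36
A[3]*B[3] = 4*0 = 0
A[4]*B[4] = 2*8 = 16
A[5]*B[5] = 0*7 = 0
Sum = 48 + 0 + 36 + 0 + 16 + 0 = 100

100


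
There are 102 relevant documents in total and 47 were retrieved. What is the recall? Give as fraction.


Recall = retrieved_relevant / total_relevant
= 47 / 102
= 47 / (47 + 55)
= 47/102

47/102


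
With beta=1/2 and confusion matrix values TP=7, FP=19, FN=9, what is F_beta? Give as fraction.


P = TP/(TP+FP) = 7/26 = 7/26
R = TP/(TP+FN) = 7/16 = 7/16
beta^2 = 1/2^2 = 1/4
(1 + beta^2) = 5/4
Numerator = (1+beta^2)*P*R = 245/1664
Denominator = beta^2*P + R = 7/104 + 7/16 = 105/208
F_beta = 7/24

7/24


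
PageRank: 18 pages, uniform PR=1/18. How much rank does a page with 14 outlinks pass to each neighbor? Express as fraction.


Initial PR = 1/18 = 1/18
Outlinks = 14
Contribution per link = PR / outlinks
= 1/18 / 14
= 1/252

1/252


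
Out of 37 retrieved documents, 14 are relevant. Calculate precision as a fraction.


Precision = relevant_retrieved / total_retrieved
= 14 / 37
= 14 / (14 + 23)
= 14/37

14/37


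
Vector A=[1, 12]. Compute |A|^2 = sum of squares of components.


|A|^2 = sum of squared components
A[0]^2 = 1^2 = 1
A[1]^2 = 12^2 = 144
Sum = 1 + 144 = 145

145


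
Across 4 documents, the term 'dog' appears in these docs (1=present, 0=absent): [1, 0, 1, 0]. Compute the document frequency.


Checking each document for 'dog':
Doc 1: present
Doc 2: absent
Doc 3: present
Doc 4: absent
df = sum of presences = 1 + 0 + 1 + 0 = 2

2


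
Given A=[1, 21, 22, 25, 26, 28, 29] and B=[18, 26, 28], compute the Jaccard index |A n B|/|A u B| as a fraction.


A intersect B = [26, 28]
|A intersect B| = 2
A union B = [1, 18, 21, 22, 25, 26, 28, 29]
|A union B| = 8
Jaccard = 2/8 = 1/4

1/4


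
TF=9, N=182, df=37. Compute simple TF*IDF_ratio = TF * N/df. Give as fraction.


TF * (N/df)
= 9 * (182/37)
= 9 * 182/37
= 1638/37

1638/37


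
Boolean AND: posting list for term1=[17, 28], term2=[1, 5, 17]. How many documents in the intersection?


Boolean AND: find intersection of posting lists
term1 docs: [17, 28]
term2 docs: [1, 5, 17]
Intersection: [17]
|intersection| = 1

1


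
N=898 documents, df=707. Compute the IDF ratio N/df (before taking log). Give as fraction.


IDF ratio = N / df
= 898 / 707
= 898/707

898/707


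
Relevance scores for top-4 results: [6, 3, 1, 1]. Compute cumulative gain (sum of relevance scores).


Cumulative Gain = sum of relevance scores
Position 1: rel=6, running sum=6
Position 2: rel=3, running sum=9
Position 3: rel=1, running sum=10
Position 4: rel=1, running sum=11
CG = 11

11


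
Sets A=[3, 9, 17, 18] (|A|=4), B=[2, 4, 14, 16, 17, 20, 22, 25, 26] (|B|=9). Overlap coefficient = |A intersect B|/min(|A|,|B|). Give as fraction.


A intersect B = [17]
|A intersect B| = 1
min(|A|, |B|) = min(4, 9) = 4
Overlap = 1 / 4 = 1/4

1/4


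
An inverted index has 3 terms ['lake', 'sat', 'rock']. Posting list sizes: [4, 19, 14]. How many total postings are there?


Summing posting list sizes:
'lake': 4 postings
'sat': 19 postings
'rock': 14 postings
Total = 4 + 19 + 14 = 37

37


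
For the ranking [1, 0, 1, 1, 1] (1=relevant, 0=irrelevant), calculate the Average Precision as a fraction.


Computing P@k for each relevant position:
Position 1: relevant, P@1 = 1/1 = 1
Position 2: not relevant
Position 3: relevant, P@3 = 2/3 = 2/3
Position 4: relevant, P@4 = 3/4 = 3/4
Position 5: relevant, P@5 = 4/5 = 4/5
Sum of P@k = 1 + 2/3 + 3/4 + 4/5 = 193/60
AP = 193/60 / 4 = 193/240

193/240


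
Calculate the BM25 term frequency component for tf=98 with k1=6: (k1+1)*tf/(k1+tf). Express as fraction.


BM25 TF component = (k1+1)*tf / (k1+tf)
k1 = 6, tf = 98
Numerator = (6+1)*98 = 686
Denominator = 6 + 98 = 104
= 686/104 = 343/52

343/52


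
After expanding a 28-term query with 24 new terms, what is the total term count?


Original terms: 28
Expansion terms: 24
Total = 28 + 24 = 52

52


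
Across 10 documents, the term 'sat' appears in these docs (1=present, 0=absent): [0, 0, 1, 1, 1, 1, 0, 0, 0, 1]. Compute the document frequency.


Checking each document for 'sat':
Doc 1: absent
Doc 2: absent
Doc 3: present
Doc 4: present
Doc 5: present
Doc 6: present
Doc 7: absent
Doc 8: absent
Doc 9: absent
Doc 10: present
df = sum of presences = 0 + 0 + 1 + 1 + 1 + 1 + 0 + 0 + 0 + 1 = 5

5


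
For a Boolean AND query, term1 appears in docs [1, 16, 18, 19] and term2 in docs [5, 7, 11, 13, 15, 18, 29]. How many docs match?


Boolean AND: find intersection of posting lists
term1 docs: [1, 16, 18, 19]
term2 docs: [5, 7, 11, 13, 15, 18, 29]
Intersection: [18]
|intersection| = 1

1


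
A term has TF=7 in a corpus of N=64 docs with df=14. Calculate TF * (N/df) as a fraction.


TF * (N/df)
= 7 * (64/14)
= 7 * 32/7
= 32

32


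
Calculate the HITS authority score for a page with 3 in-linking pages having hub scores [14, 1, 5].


Authority = sum of hub scores of in-linkers
In-link 1: hub score = 14
In-link 2: hub score = 1
In-link 3: hub score = 5
Authority = 14 + 1 + 5 = 20

20


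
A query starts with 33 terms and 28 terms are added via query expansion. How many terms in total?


Original terms: 33
Expansion terms: 28
Total = 33 + 28 = 61

61


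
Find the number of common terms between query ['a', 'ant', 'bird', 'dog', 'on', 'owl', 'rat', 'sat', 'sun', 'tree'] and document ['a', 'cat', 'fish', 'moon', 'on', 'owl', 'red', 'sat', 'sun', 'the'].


Query terms: ['a', 'ant', 'bird', 'dog', 'on', 'owl', 'rat', 'sat', 'sun', 'tree']
Document terms: ['a', 'cat', 'fish', 'moon', 'on', 'owl', 'red', 'sat', 'sun', 'the']
Common terms: ['a', 'on', 'owl', 'sat', 'sun']
Overlap count = 5

5


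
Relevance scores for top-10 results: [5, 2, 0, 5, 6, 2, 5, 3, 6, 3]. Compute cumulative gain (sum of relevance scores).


Cumulative Gain = sum of relevance scores
Position 1: rel=5, running sum=5
Position 2: rel=2, running sum=7
Position 3: rel=0, running sum=7
Position 4: rel=5, running sum=12
Position 5: rel=6, running sum=18
Position 6: rel=2, running sum=20
Position 7: rel=5, running sum=25
Position 8: rel=3, running sum=28
Position 9: rel=6, running sum=34
Position 10: rel=3, running sum=37
CG = 37

37


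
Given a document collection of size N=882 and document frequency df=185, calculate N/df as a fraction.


IDF ratio = N / df
= 882 / 185
= 882/185

882/185


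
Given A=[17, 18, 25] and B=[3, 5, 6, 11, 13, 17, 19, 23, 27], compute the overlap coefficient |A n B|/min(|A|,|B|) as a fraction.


A intersect B = [17]
|A intersect B| = 1
min(|A|, |B|) = min(3, 9) = 3
Overlap = 1 / 3 = 1/3

1/3


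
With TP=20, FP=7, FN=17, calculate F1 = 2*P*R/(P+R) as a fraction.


F1 = 2 * P * R / (P + R)
P = TP/(TP+FP) = 20/27 = 20/27
R = TP/(TP+FN) = 20/37 = 20/37
2 * P * R = 2 * 20/27 * 20/37 = 800/999
P + R = 20/27 + 20/37 = 1280/999
F1 = 800/999 / 1280/999 = 5/8

5/8


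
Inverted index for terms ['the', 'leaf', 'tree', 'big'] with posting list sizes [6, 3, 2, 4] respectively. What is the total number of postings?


Summing posting list sizes:
'the': 6 postings
'leaf': 3 postings
'tree': 2 postings
'big': 4 postings
Total = 6 + 3 + 2 + 4 = 15

15


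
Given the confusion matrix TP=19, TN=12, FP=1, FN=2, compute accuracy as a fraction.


Accuracy = (TP + TN) / (TP + TN + FP + FN)
TP + TN = 19 + 12 = 31
Total = 19 + 12 + 1 + 2 = 34
Accuracy = 31 / 34 = 31/34

31/34


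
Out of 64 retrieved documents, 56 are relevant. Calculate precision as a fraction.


Precision = relevant_retrieved / total_retrieved
= 56 / 64
= 56 / (56 + 8)
= 7/8

7/8


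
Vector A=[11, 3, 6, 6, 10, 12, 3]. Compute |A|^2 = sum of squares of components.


|A|^2 = sum of squared components
A[0]^2 = 11^2 = 121
A[1]^2 = 3^2 = 9
A[2]^2 = 6^2 = 36
A[3]^2 = 6^2 = 36
A[4]^2 = 10^2 = 100
A[5]^2 = 12^2 = 144
A[6]^2 = 3^2 = 9
Sum = 121 + 9 + 36 + 36 + 100 + 144 + 9 = 455

455


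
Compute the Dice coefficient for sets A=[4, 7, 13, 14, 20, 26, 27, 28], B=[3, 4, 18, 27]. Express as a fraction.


A intersect B = [4, 27]
|A intersect B| = 2
|A| = 8, |B| = 4
Dice = 2*2 / (8+4)
= 4 / 12 = 1/3

1/3


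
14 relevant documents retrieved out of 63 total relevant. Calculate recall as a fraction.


Recall = retrieved_relevant / total_relevant
= 14 / 63
= 14 / (14 + 49)
= 2/9

2/9


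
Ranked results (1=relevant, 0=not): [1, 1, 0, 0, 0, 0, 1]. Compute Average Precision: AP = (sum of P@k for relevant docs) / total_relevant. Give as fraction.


Computing P@k for each relevant position:
Position 1: relevant, P@1 = 1/1 = 1
Position 2: relevant, P@2 = 2/2 = 1
Position 3: not relevant
Position 4: not relevant
Position 5: not relevant
Position 6: not relevant
Position 7: relevant, P@7 = 3/7 = 3/7
Sum of P@k = 1 + 1 + 3/7 = 17/7
AP = 17/7 / 3 = 17/21

17/21


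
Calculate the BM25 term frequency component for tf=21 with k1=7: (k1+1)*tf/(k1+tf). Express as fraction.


BM25 TF component = (k1+1)*tf / (k1+tf)
k1 = 7, tf = 21
Numerator = (7+1)*21 = 168
Denominator = 7 + 21 = 28
= 168/28 = 6

6


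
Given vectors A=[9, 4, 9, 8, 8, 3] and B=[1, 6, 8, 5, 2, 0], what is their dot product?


Dot product = sum of element-wise products
A[0]*B[0] = 9*1 = 9
A[1]*B[1] = 4*6 = 24
A[2]*B[2] = 9*8 = 72
A[3]*B[3] = 8*5 = 40
A[4]*B[4] = 8*2 = 16
A[5]*B[5] = 3*0 = 0
Sum = 9 + 24 + 72 + 40 + 16 + 0 = 161

161


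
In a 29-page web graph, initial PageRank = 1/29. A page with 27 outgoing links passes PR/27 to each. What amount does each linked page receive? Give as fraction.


Initial PR = 1/29 = 1/29
Outlinks = 27
Contribution per link = PR / outlinks
= 1/29 / 27
= 1/783

1/783


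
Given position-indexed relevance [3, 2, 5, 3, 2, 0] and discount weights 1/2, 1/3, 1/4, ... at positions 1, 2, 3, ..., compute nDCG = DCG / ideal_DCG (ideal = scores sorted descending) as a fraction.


Position discount weights w_i = 1/(i+1) for i=1..6:
Weights = [1/2, 1/3, 1/4, 1/5, 1/6, 1/7]
Actual relevance: [3, 2, 5, 3, 2, 0]
DCG = 3/2 + 2/3 + 5/4 + 3/5 + 2/6 + 0/7 = 87/20
Ideal relevance (sorted desc): [5, 3, 3, 2, 2, 0]
Ideal DCG = 5/2 + 3/3 + 3/4 + 2/5 + 2/6 + 0/7 = 299/60
nDCG = DCG / ideal_DCG = 87/20 / 299/60 = 261/299

261/299


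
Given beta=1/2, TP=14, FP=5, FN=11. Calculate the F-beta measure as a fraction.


P = TP/(TP+FP) = 14/19 = 14/19
R = TP/(TP+FN) = 14/25 = 14/25
beta^2 = 1/2^2 = 1/4
(1 + beta^2) = 5/4
Numerator = (1+beta^2)*P*R = 49/95
Denominator = beta^2*P + R = 7/38 + 14/25 = 707/950
F_beta = 70/101

70/101


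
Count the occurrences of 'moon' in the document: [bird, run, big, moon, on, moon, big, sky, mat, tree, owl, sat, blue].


Document has 13 words
Scanning for 'moon':
Found at positions: [3, 5]
Count = 2

2


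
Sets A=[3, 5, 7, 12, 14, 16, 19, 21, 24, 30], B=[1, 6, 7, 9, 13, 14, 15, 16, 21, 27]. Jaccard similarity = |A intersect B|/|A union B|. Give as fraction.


A intersect B = [7, 14, 16, 21]
|A intersect B| = 4
A union B = [1, 3, 5, 6, 7, 9, 12, 13, 14, 15, 16, 19, 21, 24, 27, 30]
|A union B| = 16
Jaccard = 4/16 = 1/4

1/4


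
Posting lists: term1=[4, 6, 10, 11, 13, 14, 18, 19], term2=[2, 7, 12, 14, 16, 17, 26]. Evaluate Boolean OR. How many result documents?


Boolean OR: find union of posting lists
term1 docs: [4, 6, 10, 11, 13, 14, 18, 19]
term2 docs: [2, 7, 12, 14, 16, 17, 26]
Union: [2, 4, 6, 7, 10, 11, 12, 13, 14, 16, 17, 18, 19, 26]
|union| = 14

14
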